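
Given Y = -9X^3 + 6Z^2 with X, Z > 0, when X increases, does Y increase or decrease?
Y decreases

Taking the partial derivative:
∂Y/∂X = -27X^2

∂Y/∂X = -27X^2 < 0 (assuming positive values)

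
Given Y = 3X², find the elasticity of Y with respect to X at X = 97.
Elasticity = 2

Elasticity = (dY/dX) · (X/Y)

dY/dX = 6·X
At X = 97: dY/dX = 582, Y = 28227

Elasticity = 582 · (97 / 28227) = 2

Interpretation: for a small percentage change in X, the percentage change in Y is approximately 2.00 times as large.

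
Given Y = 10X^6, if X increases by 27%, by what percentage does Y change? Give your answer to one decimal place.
319.6%

For Y = 10X^6:
If X → X(1 + 0.27)
Then Y → Y · (1 + 0.27)^6
     ≈ Y · 4.1959

Percentage change = ((1 + 0.27)^6 − 1) × 100% ≈ 319.6%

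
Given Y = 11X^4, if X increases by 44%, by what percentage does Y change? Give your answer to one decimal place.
330.0%

For Y = 11X^4:
If X → X(1 + 0.44)
Then Y → Y · (1 + 0.44)^4
     ≈ Y · 4.2998

Percentage change = ((1 + 0.44)^4 − 1) × 100% ≈ 330.0%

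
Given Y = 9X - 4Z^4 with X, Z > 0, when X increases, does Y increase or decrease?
Y increases

Taking the partial derivative:
∂Y/∂X = 9

∂Y/∂X = 9 > 0 (assuming positive values)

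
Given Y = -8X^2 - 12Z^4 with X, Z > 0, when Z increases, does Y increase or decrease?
Y decreases

Taking the partial derivative:
∂Y/∂Z = -48Z^3

∂Y/∂Z = -48Z^3 < 0 (assuming positive values)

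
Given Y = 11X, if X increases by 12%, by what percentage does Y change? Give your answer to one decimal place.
12.0%

For Y = 11X:
If X → X(1 + 0.12)
Then Y → Y · (1 + 0.12)^1
     = Y · 1.1200

Percentage change = ((1 + 0.12)^1 − 1) × 100% = 12.0%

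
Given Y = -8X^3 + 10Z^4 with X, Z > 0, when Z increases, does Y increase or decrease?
Y increases

Taking the partial derivative:
∂Y/∂Z = 40Z^3

∂Y/∂Z = 40Z^3 > 0 (assuming positive values)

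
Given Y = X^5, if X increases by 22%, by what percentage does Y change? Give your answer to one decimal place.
170.3%

For Y = X^5:
If X → X(1 + 0.22)
Then Y → Y · (1 + 0.22)^5
     ≈ Y · 2.7027

Percentage change = ((1 + 0.22)^5 − 1) × 100% ≈ 170.3%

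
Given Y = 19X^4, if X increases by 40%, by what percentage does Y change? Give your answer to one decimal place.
284.2%

For Y = 19X^4:
If X → X(1 + 0.4)
Then Y → Y · (1 + 0.4)^4
     = Y · 3.8416

Percentage change = ((1 + 0.4)^4 − 1) × 100% ≈ 284.2%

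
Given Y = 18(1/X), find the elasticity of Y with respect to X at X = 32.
Elasticity = -1

Elasticity = (dY/dX) · (X/Y)

dY/dX = -18/X²
At X = 32: dY/dX = -9/512, Y = 9/16

Elasticity = (-9/512) · (32 / (9/16)) = -1

Interpretation: for a small percentage change in X, the percentage change in Y is approximately -1.00 times as large.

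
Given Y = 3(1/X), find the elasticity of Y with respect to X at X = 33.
Elasticity = -1

Elasticity = (dY/dX) · (X/Y)

dY/dX = -3/X²
At X = 33: dY/dX = -1/363, Y = 1/11

Elasticity = (-1/363) · (33 / (1/11)) = -1

Interpretation: for a small percentage change in X, the percentage change in Y is approximately -1.00 times as large.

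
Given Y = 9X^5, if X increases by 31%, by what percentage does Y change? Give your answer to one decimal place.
285.8%

For Y = 9X^5:
If X → X(1 + 0.31)
Then Y → Y · (1 + 0.31)^5
     ≈ Y · 3.8579

Percentage change = ((1 + 0.31)^5 − 1) × 100% ≈ 285.8%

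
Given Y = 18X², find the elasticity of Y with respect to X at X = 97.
Elasticity = 2

Elasticity = (dY/dX) · (X/Y)

dY/dX = 36·X
At X = 97: dY/dX = 3492, Y = 169362

Elasticity = 3492 · (97 / 169362) = 2

Interpretation: for a small percentage change in X, the percentage change in Y is approximately 2.00 times as large.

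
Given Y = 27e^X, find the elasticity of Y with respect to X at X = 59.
Elasticity = 59

Elasticity = (dY/dX) · (X/Y)

dY/dX = 27·e^X
At X = 59: dY/dX = 27·e^59, Y = 27·e^59

Elasticity = (27·e^59) · (59 / (27·e^59)) = 59

Interpretation: for a small percentage change in X, the percentage change in Y is approximately 59.00 times as large.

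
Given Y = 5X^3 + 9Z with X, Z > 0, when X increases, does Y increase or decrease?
Y increases

Taking the partial derivative:
∂Y/∂X = 15X^2

∂Y/∂X = 15X^2 > 0 (assuming positive values)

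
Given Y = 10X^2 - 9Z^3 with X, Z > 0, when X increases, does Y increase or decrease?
Y increases

Taking the partial derivative:
∂Y/∂X = 20X

∂Y/∂X = 20X > 0 (assuming positive values)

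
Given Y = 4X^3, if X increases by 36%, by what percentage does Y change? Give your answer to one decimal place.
151.5%

For Y = 4X^3:
If X → X(1 + 0.36)
Then Y → Y · (1 + 0.36)^3
     ≈ Y · 2.5155

Percentage change = ((1 + 0.36)^3 − 1) × 100% ≈ 151.5%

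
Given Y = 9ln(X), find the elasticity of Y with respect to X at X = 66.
Elasticity = 1/ln(66) ≈ 0.2387

Elasticity = (dY/dX) · (X/Y)

dY/dX = 9/X
At X = 66: dY/dX = 3/22, Y = 9·ln(66)

Elasticity = (3/22) · (66 / (9·ln(66))) = 1/ln(66) ≈ 0.2387

Interpretation: for a small percentage change in X, the percentage change in Y is approximately 0.24 times as large.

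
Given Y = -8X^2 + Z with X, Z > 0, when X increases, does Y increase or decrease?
Y decreases

Taking the partial derivative:
∂Y/∂X = -16X

∂Y/∂X = -16X < 0 (assuming positive values)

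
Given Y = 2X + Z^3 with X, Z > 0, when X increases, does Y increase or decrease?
Y increases

Taking the partial derivative:
∂Y/∂X = 2

∂Y/∂X = 2 > 0 (assuming positive values)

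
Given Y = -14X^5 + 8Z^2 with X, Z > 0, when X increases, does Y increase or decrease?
Y decreases

Taking the partial derivative:
∂Y/∂X = -70X^4

∂Y/∂X = -70X^4 < 0 (assuming positive values)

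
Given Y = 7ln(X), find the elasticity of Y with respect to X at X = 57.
Elasticity = 1/ln(57) ≈ 0.2473

Elasticity = (dY/dX) · (X/Y)

dY/dX = 7/X
At X = 57: dY/dX = 7/57, Y = 7·ln(57)

Elasticity = (7/57) · (57 / (7·ln(57))) = 1/ln(57) ≈ 0.2473

Interpretation: for a small percentage change in X, the percentage change in Y is approximately 0.25 times as large.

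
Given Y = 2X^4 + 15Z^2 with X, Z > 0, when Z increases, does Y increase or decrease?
Y increases

Taking the partial derivative:
∂Y/∂Z = 30Z

∂Y/∂Z = 30Z > 0 (assuming positive values)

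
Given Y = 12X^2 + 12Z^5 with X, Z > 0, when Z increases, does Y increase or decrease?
Y increases

Taking the partial derivative:
∂Y/∂Z = 60Z^4

∂Y/∂Z = 60Z^4 > 0 (assuming positive values)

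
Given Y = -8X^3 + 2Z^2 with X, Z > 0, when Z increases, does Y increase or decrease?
Y increases

Taking the partial derivative:
∂Y/∂Z = 4Z

∂Y/∂Z = 4Z > 0 (assuming positive values)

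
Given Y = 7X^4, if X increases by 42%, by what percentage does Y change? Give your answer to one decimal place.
306.6%

For Y = 7X^4:
If X → X(1 + 0.42)
Then Y → Y · (1 + 0.42)^4
     ≈ Y · 4.0659

Percentage change = ((1 + 0.42)^4 − 1) × 100% ≈ 306.6%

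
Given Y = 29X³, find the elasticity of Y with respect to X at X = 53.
Elasticity = 3

Elasticity = (dY/dX) · (X/Y)

dY/dX = 87·X²
At X = 53: dY/dX = 244383, Y = 4317433

Elasticity = 244383 · (53 / 4317433) = 3

Interpretation: for a small percentage change in X, the percentage change in Y is approximately 3.00 times as large.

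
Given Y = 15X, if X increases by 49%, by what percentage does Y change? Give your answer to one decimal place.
49.0%

For Y = 15X:
If X → X(1 + 0.49)
Then Y → Y · (1 + 0.49)^1
     = Y · 1.4900

Percentage change = ((1 + 0.49)^1 − 1) × 100% = 49.0%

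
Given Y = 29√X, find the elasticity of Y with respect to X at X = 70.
Elasticity = 1/2

Elasticity = (dY/dX) · (X/Y)

dY/dX = 29/(2·√X)
At X = 70: dY/dX = 29·√70/140, Y = 29·√70

Elasticity = (29·√70/140) · (70 / (29·√70)) = 1/2

Interpretation: for a small percentage change in X, the percentage change in Y is approximately 0.50 times as large.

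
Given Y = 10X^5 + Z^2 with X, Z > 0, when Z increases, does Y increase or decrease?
Y increases

Taking the partial derivative:
∂Y/∂Z = 2Z

∂Y/∂Z = 2Z > 0 (assuming positive values)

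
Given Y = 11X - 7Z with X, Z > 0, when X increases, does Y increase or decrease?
Y increases

Taking the partial derivative:
∂Y/∂X = 11

∂Y/∂X = 11 > 0 (assuming positive values)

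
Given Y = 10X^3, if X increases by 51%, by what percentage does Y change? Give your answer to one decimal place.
244.3%

For Y = 10X^3:
If X → X(1 + 0.51)
Then Y → Y · (1 + 0.51)^3
     ≈ Y · 3.4430

Percentage change = ((1 + 0.51)^3 − 1) × 100% ≈ 244.3%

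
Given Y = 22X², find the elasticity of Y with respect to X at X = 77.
Elasticity = 2

Elasticity = (dY/dX) · (X/Y)

dY/dX = 44·X
At X = 77: dY/dX = 3388, Y = 130438

Elasticity = 3388 · (77 / 130438) = 2

Interpretation: for a small percentage change in X, the percentage change in Y is approximately 2.00 times as large.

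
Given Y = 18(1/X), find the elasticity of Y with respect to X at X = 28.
Elasticity = -1

Elasticity = (dY/dX) · (X/Y)

dY/dX = -18/X²
At X = 28: dY/dX = -9/392, Y = 9/14

Elasticity = (-9/392) · (28 / (9/14)) = -1

Interpretation: for a small percentage change in X, the percentage change in Y is approximately -1.00 times as large.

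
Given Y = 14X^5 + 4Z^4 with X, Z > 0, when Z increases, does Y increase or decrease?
Y increases

Taking the partial derivative:
∂Y/∂Z = 16Z^3

∂Y/∂Z = 16Z^3 > 0 (assuming positive values)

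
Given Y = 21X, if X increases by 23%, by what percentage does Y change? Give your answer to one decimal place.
23.0%

For Y = 21X:
If X → X(1 + 0.23)
Then Y → Y · (1 + 0.23)^1
     = Y · 1.2300

Percentage change = ((1 + 0.23)^1 − 1) × 100% = 23.0%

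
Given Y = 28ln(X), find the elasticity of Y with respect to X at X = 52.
Elasticity = 1/ln(52) ≈ 0.2531

Elasticity = (dY/dX) · (X/Y)

dY/dX = 28/X
At X = 52: dY/dX = 7/13, Y = 28·ln(52)

Elasticity = (7/13) · (52 / (28·ln(52))) = 1/ln(52) ≈ 0.2531

Interpretation: for a small percentage change in X, the percentage change in Y is approximately 0.25 times as large.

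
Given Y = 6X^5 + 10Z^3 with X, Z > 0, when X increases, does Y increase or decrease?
Y increases

Taking the partial derivative:
∂Y/∂X = 30X^4

∂Y/∂X = 30X^4 > 0 (assuming positive values)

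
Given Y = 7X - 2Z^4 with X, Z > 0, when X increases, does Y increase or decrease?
Y increases

Taking the partial derivative:
∂Y/∂X = 7

∂Y/∂X = 7 > 0 (assuming positive values)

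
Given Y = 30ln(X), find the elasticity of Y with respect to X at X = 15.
Elasticity = 1/ln(15) ≈ 0.3693

Elasticity = (dY/dX) · (X/Y)

dY/dX = 30/X
At X = 15: dY/dX = 2, Y = 30·ln(15)

Elasticity = 2 · (15 / (30·ln(15))) = 1/ln(15) ≈ 0.3693

Interpretation: for a small percentage change in X, the percentage change in Y is approximately 0.37 times as large.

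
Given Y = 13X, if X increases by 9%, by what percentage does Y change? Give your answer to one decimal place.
9.0%

For Y = 13X:
If X → X(1 + 0.09)
Then Y → Y · (1 + 0.09)^1
     = Y · 1.0900

Percentage change = ((1 + 0.09)^1 − 1) × 100% = 9.0%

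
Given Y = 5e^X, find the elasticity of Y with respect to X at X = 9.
Elasticity = 9

Elasticity = (dY/dX) · (X/Y)

dY/dX = 5·e^X
At X = 9: dY/dX = 5·e^9, Y = 5·e^9

Elasticity = (5·e^9) · (9 / (5·e^9)) = 9

Interpretation: for a small percentage change in X, the percentage change in Y is approximately 9.00 times as large.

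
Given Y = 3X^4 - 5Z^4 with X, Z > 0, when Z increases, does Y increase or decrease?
Y decreases

Taking the partial derivative:
∂Y/∂Z = -20Z^3

∂Y/∂Z = -20Z^3 < 0 (assuming positive values)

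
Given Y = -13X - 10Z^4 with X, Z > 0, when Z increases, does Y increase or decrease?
Y decreases

Taking the partial derivative:
∂Y/∂Z = -40Z^3

∂Y/∂Z = -40Z^3 < 0 (assuming positive values)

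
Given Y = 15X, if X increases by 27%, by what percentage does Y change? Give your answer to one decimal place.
27.0%

For Y = 15X:
If X → X(1 + 0.27)
Then Y → Y · (1 + 0.27)^1
     = Y · 1.2700

Percentage change = ((1 + 0.27)^1 − 1) × 100% = 27.0%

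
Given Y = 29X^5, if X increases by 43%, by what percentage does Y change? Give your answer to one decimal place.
498.0%

For Y = 29X^5:
If X → X(1 + 0.43)
Then Y → Y · (1 + 0.43)^5
     ≈ Y · 5.9797

Percentage change = ((1 + 0.43)^5 − 1) × 100% ≈ 498.0%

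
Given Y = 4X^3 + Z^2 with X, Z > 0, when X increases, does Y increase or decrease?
Y increases

Taking the partial derivative:
∂Y/∂X = 12X^2

∂Y/∂X = 12X^2 > 0 (assuming positive values)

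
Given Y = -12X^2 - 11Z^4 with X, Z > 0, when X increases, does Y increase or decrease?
Y decreases

Taking the partial derivative:
∂Y/∂X = -24X

∂Y/∂X = -24X < 0 (assuming positive values)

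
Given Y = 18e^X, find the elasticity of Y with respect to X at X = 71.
Elasticity = 71

Elasticity = (dY/dX) · (X/Y)

dY/dX = 18·e^X
At X = 71: dY/dX = 18·e^71, Y = 18·e^71

Elasticity = (18·e^71) · (71 / (18·e^71)) = 71

Interpretation: for a small percentage change in X, the percentage change in Y is approximately 71.00 times as large.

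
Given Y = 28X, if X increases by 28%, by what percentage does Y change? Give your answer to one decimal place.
28.0%

For Y = 28X:
If X → X(1 + 0.28)
Then Y → Y · (1 + 0.28)^1
     = Y · 1.2800

Percentage change = ((1 + 0.28)^1 − 1) × 100% = 28.0%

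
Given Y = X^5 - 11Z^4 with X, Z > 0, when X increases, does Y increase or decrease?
Y increases

Taking the partial derivative:
∂Y/∂X = 5X^4

∂Y/∂X = 5X^4 > 0 (assuming positive values)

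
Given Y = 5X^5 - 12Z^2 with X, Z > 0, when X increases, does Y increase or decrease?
Y increases

Taking the partial derivative:
∂Y/∂X = 25X^4

∂Y/∂X = 25X^4 > 0 (assuming positive values)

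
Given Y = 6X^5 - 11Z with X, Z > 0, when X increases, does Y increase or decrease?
Y increases

Taking the partial derivative:
∂Y/∂X = 30X^4

∂Y/∂X = 30X^4 > 0 (assuming positive values)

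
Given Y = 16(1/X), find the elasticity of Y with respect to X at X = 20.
Elasticity = -1

Elasticity = (dY/dX) · (X/Y)

dY/dX = -16/X²
At X = 20: dY/dX = -1/25, Y = 4/5

Elasticity = (-1/25) · (20 / (4/5)) = -1

Interpretation: for a small percentage change in X, the percentage change in Y is approximately -1.00 times as large.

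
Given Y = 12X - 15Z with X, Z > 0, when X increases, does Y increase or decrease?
Y increases

Taking the partial derivative:
∂Y/∂X = 12

∂Y/∂X = 12 > 0 (assuming positive values)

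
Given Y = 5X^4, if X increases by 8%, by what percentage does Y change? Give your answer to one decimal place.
36.0%

For Y = 5X^4:
If X → X(1 + 0.08)
Then Y → Y · (1 + 0.08)^4
     ≈ Y · 1.3605

Percentage change = ((1 + 0.08)^4 − 1) × 100% ≈ 36.0%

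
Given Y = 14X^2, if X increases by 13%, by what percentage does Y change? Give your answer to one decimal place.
27.7%

For Y = 14X^2:
If X → X(1 + 0.13)
Then Y → Y · (1 + 0.13)^2
     = Y · 1.2769

Percentage change = ((1 + 0.13)^2 − 1) × 100% ≈ 27.7%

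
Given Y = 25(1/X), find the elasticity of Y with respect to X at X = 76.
Elasticity = -1

Elasticity = (dY/dX) · (X/Y)

dY/dX = -25/X²
At X = 76: dY/dX = -25/5776, Y = 25/76

Elasticity = (-25/5776) · (76 / (25/76)) = -1

Interpretation: for a small percentage change in X, the percentage change in Y is approximately -1.00 times as large.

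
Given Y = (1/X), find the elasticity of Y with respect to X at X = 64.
Elasticity = -1

Elasticity = (dY/dX) · (X/Y)

dY/dX = -1/X²
At X = 64: dY/dX = -1/4096, Y = 1/64

Elasticity = (-1/4096) · (64 / (1/64)) = -1

Interpretation: for a small percentage change in X, the percentage change in Y is approximately -1.00 times as large.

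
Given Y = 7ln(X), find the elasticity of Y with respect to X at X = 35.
Elasticity = 1/ln(35) ≈ 0.2813

Elasticity = (dY/dX) · (X/Y)

dY/dX = 7/X
At X = 35: dY/dX = 1/5, Y = 7·ln(35)

Elasticity = (1/5) · (35 / (7·ln(35))) = 1/ln(35) ≈ 0.2813

Interpretation: for a small percentage change in X, the percentage change in Y is approximately 0.28 times as large.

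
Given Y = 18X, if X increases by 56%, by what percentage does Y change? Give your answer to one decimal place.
56.0%

For Y = 18X:
If X → X(1 + 0.56)
Then Y → Y · (1 + 0.56)^1
     = Y · 1.5600

Percentage change = ((1 + 0.56)^1 − 1) × 100% = 56.0%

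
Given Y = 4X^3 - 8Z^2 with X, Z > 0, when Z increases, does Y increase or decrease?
Y decreases

Taking the partial derivative:
∂Y/∂Z = -16Z

∂Y/∂Z = -16Z < 0 (assuming positive values)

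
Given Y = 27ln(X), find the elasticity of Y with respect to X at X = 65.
Elasticity = 1/ln(65) ≈ 0.2396

Elasticity = (dY/dX) · (X/Y)

dY/dX = 27/X
At X = 65: dY/dX = 27/65, Y = 27·ln(65)

Elasticity = (27/65) · (65 / (27·ln(65))) = 1/ln(65) ≈ 0.2396

Interpretation: for a small percentage change in X, the percentage change in Y is approximately 0.24 times as large.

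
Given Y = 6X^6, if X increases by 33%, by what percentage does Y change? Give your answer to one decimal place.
453.5%

For Y = 6X^6:
If X → X(1 + 0.33)
Then Y → Y · (1 + 0.33)^6
     ≈ Y · 5.5349

Percentage change = ((1 + 0.33)^6 − 1) × 100% ≈ 453.5%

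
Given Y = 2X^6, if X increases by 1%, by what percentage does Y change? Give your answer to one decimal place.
6.2%

For Y = 2X^6:
If X → X(1 + 0.01)
Then Y → Y · (1 + 0.01)^6
     ≈ Y · 1.0615

Percentage change = ((1 + 0.01)^6 − 1) × 100% ≈ 6.2%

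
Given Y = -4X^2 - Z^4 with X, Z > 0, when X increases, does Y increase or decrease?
Y decreases

Taking the partial derivative:
∂Y/∂X = -8X

∂Y/∂X = -8X < 0 (assuming positive values)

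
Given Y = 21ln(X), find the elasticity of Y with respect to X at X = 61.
Elasticity = 1/ln(61) ≈ 0.2433

Elasticity = (dY/dX) · (X/Y)

dY/dX = 21/X
At X = 61: dY/dX = 21/61, Y = 21·ln(61)

Elasticity = (21/61) · (61 / (21·ln(61))) = 1/ln(61) ≈ 0.2433

Interpretation: for a small percentage change in X, the percentage change in Y is approximately 0.24 times as large.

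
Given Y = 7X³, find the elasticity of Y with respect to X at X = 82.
Elasticity = 3

Elasticity = (dY/dX) · (X/Y)

dY/dX = 21·X²
At X = 82: dY/dX = 141204, Y = 3859576

Elasticity = 141204 · (82 / 3859576) = 3

Interpretation: for a small percentage change in X, the percentage change in Y is approximately 3.00 times as large.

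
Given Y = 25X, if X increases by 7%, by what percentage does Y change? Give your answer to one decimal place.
7.0%

For Y = 25X:
If X → X(1 + 0.07)
Then Y → Y · (1 + 0.07)^1
     = Y · 1.0700

Percentage change = ((1 + 0.07)^1 − 1) × 100% = 7.0%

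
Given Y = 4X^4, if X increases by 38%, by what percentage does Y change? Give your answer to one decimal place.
262.7%

For Y = 4X^4:
If X → X(1 + 0.38)
Then Y → Y · (1 + 0.38)^4
     ≈ Y · 3.6267

Percentage change = ((1 + 0.38)^4 − 1) × 100% ≈ 262.7%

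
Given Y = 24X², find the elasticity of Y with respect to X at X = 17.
Elasticity = 2

Elasticity = (dY/dX) · (X/Y)

dY/dX = 48·X
At X = 17: dY/dX = 816, Y = 6936

Elasticity = 816 · (17 / 6936) = 2

Interpretation: for a small percentage change in X, the percentage change in Y is approximately 2.00 times as large.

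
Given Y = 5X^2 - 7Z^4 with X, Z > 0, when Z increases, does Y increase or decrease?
Y decreases

Taking the partial derivative:
∂Y/∂Z = -28Z^3

∂Y/∂Z = -28Z^3 < 0 (assuming positive values)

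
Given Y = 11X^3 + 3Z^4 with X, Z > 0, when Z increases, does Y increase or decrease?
Y increases

Taking the partial derivative:
∂Y/∂Z = 12Z^3

∂Y/∂Z = 12Z^3 > 0 (assuming positive values)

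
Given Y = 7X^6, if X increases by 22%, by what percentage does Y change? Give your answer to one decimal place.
229.7%

For Y = 7X^6:
If X → X(1 + 0.22)
Then Y → Y · (1 + 0.22)^6
     ≈ Y · 3.2973

Percentage change = ((1 + 0.22)^6 − 1) × 100% ≈ 229.7%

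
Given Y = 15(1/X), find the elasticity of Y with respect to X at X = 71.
Elasticity = -1

Elasticity = (dY/dX) · (X/Y)

dY/dX = -15/X²
At X = 71: dY/dX = -15/5041, Y = 15/71

Elasticity = (-15/5041) · (71 / (15/71)) = -1

Interpretation: for a small percentage change in X, the percentage change in Y is approximately -1.00 times as large.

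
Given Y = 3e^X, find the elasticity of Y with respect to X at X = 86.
Elasticity = 86

Elasticity = (dY/dX) · (X/Y)

dY/dX = 3·e^X
At X = 86: dY/dX = 3·e^86, Y = 3·e^86

Elasticity = (3·e^86) · (86 / (3·e^86)) = 86

Interpretation: for a small percentage change in X, the percentage change in Y is approximately 86.00 times as large.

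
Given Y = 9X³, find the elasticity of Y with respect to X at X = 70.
Elasticity = 3

Elasticity = (dY/dX) · (X/Y)

dY/dX = 27·X²
At X = 70: dY/dX = 132300, Y = 3087000

Elasticity = 132300 · (70 / 3087000) = 3

Interpretation: for a small percentage change in X, the percentage change in Y is approximately 3.00 times as large.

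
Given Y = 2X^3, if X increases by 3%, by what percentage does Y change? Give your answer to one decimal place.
9.3%

For Y = 2X^3:
If X → X(1 + 0.03)
Then Y → Y · (1 + 0.03)^3
     ≈ Y · 1.0927

Percentage change = ((1 + 0.03)^3 − 1) × 100% ≈ 9.3%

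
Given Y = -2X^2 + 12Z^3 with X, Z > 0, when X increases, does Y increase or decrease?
Y decreases

Taking the partial derivative:
∂Y/∂X = -4X

∂Y/∂X = -4X < 0 (assuming positive values)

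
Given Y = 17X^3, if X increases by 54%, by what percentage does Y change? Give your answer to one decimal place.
265.2%

For Y = 17X^3:
If X → X(1 + 0.54)
Then Y → Y · (1 + 0.54)^3
     ≈ Y · 3.6523

Percentage change = ((1 + 0.54)^3 − 1) × 100% ≈ 265.2%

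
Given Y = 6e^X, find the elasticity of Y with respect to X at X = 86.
Elasticity = 86

Elasticity = (dY/dX) · (X/Y)

dY/dX = 6·e^X
At X = 86: dY/dX = 6·e^86, Y = 6·e^86

Elasticity = (6·e^86) · (86 / (6·e^86)) = 86

Interpretation: for a small percentage change in X, the percentage change in Y is approximately 86.00 times as large.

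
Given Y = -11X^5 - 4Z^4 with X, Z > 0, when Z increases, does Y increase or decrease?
Y decreases

Taking the partial derivative:
∂Y/∂Z = -16Z^3

∂Y/∂Z = -16Z^3 < 0 (assuming positive values)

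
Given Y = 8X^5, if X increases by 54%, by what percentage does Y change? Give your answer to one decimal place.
766.2%

For Y = 8X^5:
If X → X(1 + 0.54)
Then Y → Y · (1 + 0.54)^5
     ≈ Y · 8.6617

Percentage change = ((1 + 0.54)^5 − 1) × 100% ≈ 766.2%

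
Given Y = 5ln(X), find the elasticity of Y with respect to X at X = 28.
Elasticity = 1/ln(28) ≈ 0.3001

Elasticity = (dY/dX) · (X/Y)

dY/dX = 5/X
At X = 28: dY/dX = 5/28, Y = 5·ln(28)

Elasticity = (5/28) · (28 / (5·ln(28))) = 1/ln(28) ≈ 0.3001

Interpretation: for a small percentage change in X, the percentage change in Y is approximately 0.30 times as large.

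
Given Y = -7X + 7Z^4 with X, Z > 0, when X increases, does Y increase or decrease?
Y decreases

Taking the partial derivative:
∂Y/∂X = -7

∂Y/∂X = -7 < 0 (assuming positive values)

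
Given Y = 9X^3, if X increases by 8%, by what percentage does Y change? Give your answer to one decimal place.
26.0%

For Y = 9X^3:
If X → X(1 + 0.08)
Then Y → Y · (1 + 0.08)^3
     ≈ Y · 1.2597

Percentage change = ((1 + 0.08)^3 − 1) × 100% ≈ 26.0%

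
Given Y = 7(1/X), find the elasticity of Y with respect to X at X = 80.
Elasticity = -1

Elasticity = (dY/dX) · (X/Y)

dY/dX = -7/X²
At X = 80: dY/dX = -7/6400, Y = 7/80

Elasticity = (-7/6400) · (80 / (7/80)) = -1

Interpretation: for a small percentage change in X, the percentage change in Y is approximately -1.00 times as large.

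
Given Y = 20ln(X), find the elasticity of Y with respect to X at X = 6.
Elasticity = 1/ln(6) ≈ 0.5581

Elasticity = (dY/dX) · (X/Y)

dY/dX = 20/X
At X = 6: dY/dX = 10/3, Y = 20·ln(6)

Elasticity = (10/3) · (6 / (20·ln(6))) = 1/ln(6) ≈ 0.5581

Interpretation: for a small percentage change in X, the percentage change in Y is approximately 0.56 times as large.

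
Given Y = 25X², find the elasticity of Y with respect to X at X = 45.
Elasticity = 2

Elasticity = (dY/dX) · (X/Y)

dY/dX = 50·X
At X = 45: dY/dX = 2250, Y = 50625

Elasticity = 2250 · (45 / 50625) = 2

Interpretation: for a small percentage change in X, the percentage change in Y is approximately 2.00 times as large.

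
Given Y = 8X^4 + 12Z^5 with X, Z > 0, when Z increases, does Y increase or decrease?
Y increases

Taking the partial derivative:
∂Y/∂Z = 60Z^4

∂Y/∂Z = 60Z^4 > 0 (assuming positive values)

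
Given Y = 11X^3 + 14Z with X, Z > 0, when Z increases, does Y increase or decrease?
Y increases

Taking the partial derivative:
∂Y/∂Z = 14

∂Y/∂Z = 14 > 0 (assuming positive values)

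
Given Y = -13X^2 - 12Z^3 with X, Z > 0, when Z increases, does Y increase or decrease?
Y decreases

Taking the partial derivative:
∂Y/∂Z = -36Z^2

∂Y/∂Z = -36Z^2 < 0 (assuming positive values)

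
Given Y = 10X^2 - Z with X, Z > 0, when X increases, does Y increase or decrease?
Y increases

Taking the partial derivative:
∂Y/∂X = 20X

∂Y/∂X = 20X > 0 (assuming positive values)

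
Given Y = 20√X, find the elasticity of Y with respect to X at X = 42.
Elasticity = 1/2

Elasticity = (dY/dX) · (X/Y)

dY/dX = 10/√X
At X = 42: dY/dX = 5·√42/21, Y = 20·√42

Elasticity = (5·√42/21) · (42 / (20·√42)) = 1/2

Interpretation: for a small percentage change in X, the percentage change in Y is approximately 0.50 times as large.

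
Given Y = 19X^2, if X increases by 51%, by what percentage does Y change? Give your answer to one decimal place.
128.0%

For Y = 19X^2:
If X → X(1 + 0.51)
Then Y → Y · (1 + 0.51)^2
     = Y · 2.2801

Percentage change = ((1 + 0.51)^2 − 1) × 100% ≈ 128.0%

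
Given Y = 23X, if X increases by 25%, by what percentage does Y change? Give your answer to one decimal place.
25.0%

For Y = 23X:
If X → X(1 + 0.25)
Then Y → Y · (1 + 0.25)^1
     = Y · 1.2500

Percentage change = ((1 + 0.25)^1 − 1) × 100% = 25.0%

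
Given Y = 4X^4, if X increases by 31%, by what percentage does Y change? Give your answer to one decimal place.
194.5%

For Y = 4X^4:
If X → X(1 + 0.31)
Then Y → Y · (1 + 0.31)^4
     ≈ Y · 2.9450

Percentage change = ((1 + 0.31)^4 − 1) × 100% ≈ 194.5%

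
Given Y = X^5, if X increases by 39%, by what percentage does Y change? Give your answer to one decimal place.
418.9%

For Y = X^5:
If X → X(1 + 0.39)
Then Y → Y · (1 + 0.39)^5
     ≈ Y · 5.1889

Percentage change = ((1 + 0.39)^5 − 1) × 100% ≈ 418.9%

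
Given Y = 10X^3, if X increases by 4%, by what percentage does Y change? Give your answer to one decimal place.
12.5%

For Y = 10X^3:
If X → X(1 + 0.04)
Then Y → Y · (1 + 0.04)^3
     ≈ Y · 1.1249

Percentage change = ((1 + 0.04)^3 − 1) × 100% ≈ 12.5%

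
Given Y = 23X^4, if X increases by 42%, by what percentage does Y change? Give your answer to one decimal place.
306.6%

For Y = 23X^4:
If X → X(1 + 0.42)
Then Y → Y · (1 + 0.42)^4
     ≈ Y · 4.0659

Percentage change = ((1 + 0.42)^4 − 1) × 100% ≈ 306.6%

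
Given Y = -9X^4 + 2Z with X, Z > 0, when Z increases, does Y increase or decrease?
Y increases

Taking the partial derivative:
∂Y/∂Z = 2

∂Y/∂Z = 2 > 0 (assuming positive values)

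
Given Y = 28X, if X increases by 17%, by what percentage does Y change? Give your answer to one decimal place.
17.0%

For Y = 28X:
If X → X(1 + 0.17)
Then Y → Y · (1 + 0.17)^1
     = Y · 1.1700

Percentage change = ((1 + 0.17)^1 − 1) × 100% = 17.0%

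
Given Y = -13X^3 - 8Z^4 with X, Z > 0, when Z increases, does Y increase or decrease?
Y decreases

Taking the partial derivative:
∂Y/∂Z = -32Z^3

∂Y/∂Z = -32Z^3 < 0 (assuming positive values)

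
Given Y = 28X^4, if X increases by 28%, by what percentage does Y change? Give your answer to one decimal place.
168.4%

For Y = 28X^4:
If X → X(1 + 0.28)
Then Y → Y · (1 + 0.28)^4
     ≈ Y · 2.6844

Percentage change = ((1 + 0.28)^4 − 1) × 100% ≈ 168.4%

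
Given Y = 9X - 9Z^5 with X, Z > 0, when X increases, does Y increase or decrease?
Y increases

Taking the partial derivative:
∂Y/∂X = 9

∂Y/∂X = 9 > 0 (assuming positive values)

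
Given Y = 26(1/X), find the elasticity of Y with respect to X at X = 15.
Elasticity = -1

Elasticity = (dY/dX) · (X/Y)

dY/dX = -26/X²
At X = 15: dY/dX = -26/225, Y = 26/15

Elasticity = (-26/225) · (15 / (26/15)) = -1

Interpretation: for a small percentage change in X, the percentage change in Y is approximately -1.00 times as large.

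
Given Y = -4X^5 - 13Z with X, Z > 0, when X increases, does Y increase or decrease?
Y decreases

Taking the partial derivative:
∂Y/∂X = -20X^4

∂Y/∂X = -20X^4 < 0 (assuming positive values)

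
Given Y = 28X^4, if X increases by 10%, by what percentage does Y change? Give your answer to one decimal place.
46.4%

For Y = 28X^4:
If X → X(1 + 0.1)
Then Y → Y · (1 + 0.1)^4
     = Y · 1.4641

Percentage change = ((1 + 0.1)^4 − 1) × 100% ≈ 46.4%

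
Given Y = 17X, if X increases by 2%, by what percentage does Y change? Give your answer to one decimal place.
2.0%

For Y = 17X:
If X → X(1 + 0.02)
Then Y → Y · (1 + 0.02)^1
     = Y · 1.0200

Percentage change = ((1 + 0.02)^1 − 1) × 100% = 2.0%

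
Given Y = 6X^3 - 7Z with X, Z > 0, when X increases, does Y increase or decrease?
Y increases

Taking the partial derivative:
∂Y/∂X = 18X^2

∂Y/∂X = 18X^2 > 0 (assuming positive values)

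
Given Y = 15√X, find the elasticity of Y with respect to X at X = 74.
Elasticity = 1/2

Elasticity = (dY/dX) · (X/Y)

dY/dX = 15/(2·√X)
At X = 74: dY/dX = 15·√74/148, Y = 15·√74

Elasticity = (15·√74/148) · (74 / (15·√74)) = 1/2

Interpretation: for a small percentage change in X, the percentage change in Y is approximately 0.50 times as large.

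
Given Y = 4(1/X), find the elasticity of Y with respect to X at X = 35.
Elasticity = -1

Elasticity = (dY/dX) · (X/Y)

dY/dX = -4/X²
At X = 35: dY/dX = -4/1225, Y = 4/35

Elasticity = (-4/1225) · (35 / (4/35)) = -1

Interpretation: for a small percentage change in X, the percentage change in Y is approximately -1.00 times as large.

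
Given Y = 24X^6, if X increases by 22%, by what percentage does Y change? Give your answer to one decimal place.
229.7%

For Y = 24X^6:
If X → X(1 + 0.22)
Then Y → Y · (1 + 0.22)^6
     ≈ Y · 3.2973

Percentage change = ((1 + 0.22)^6 − 1) × 100% ≈ 229.7%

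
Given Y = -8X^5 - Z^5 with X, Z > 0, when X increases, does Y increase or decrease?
Y decreases

Taking the partial derivative:
∂Y/∂X = -40X^4

∂Y/∂X = -40X^4 < 0 (assuming positive values)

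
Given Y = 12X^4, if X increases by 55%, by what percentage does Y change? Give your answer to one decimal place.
477.2%

For Y = 12X^4:
If X → X(1 + 0.55)
Then Y → Y · (1 + 0.55)^4
     ≈ Y · 5.7720

Percentage change = ((1 + 0.55)^4 − 1) × 100% ≈ 477.2%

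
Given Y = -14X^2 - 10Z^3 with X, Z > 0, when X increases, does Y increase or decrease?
Y decreases

Taking the partial derivative:
∂Y/∂X = -28X

∂Y/∂X = -28X < 0 (assuming positive values)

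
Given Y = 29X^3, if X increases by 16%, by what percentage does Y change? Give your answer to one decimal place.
56.1%

For Y = 29X^3:
If X → X(1 + 0.16)
Then Y → Y · (1 + 0.16)^3
     ≈ Y · 1.5609

Percentage change = ((1 + 0.16)^3 − 1) × 100% ≈ 56.1%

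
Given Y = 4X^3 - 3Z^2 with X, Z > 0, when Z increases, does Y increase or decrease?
Y decreases

Taking the partial derivative:
∂Y/∂Z = -6Z

∂Y/∂Z = -6Z < 0 (assuming positive values)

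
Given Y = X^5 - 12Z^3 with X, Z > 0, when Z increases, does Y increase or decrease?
Y decreases

Taking the partial derivative:
∂Y/∂Z = -36Z^2

∂Y/∂Z = -36Z^2 < 0 (assuming positive values)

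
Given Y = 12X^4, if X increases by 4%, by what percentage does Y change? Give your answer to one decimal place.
17.0%

For Y = 12X^4:
If X → X(1 + 0.04)
Then Y → Y · (1 + 0.04)^4
     ≈ Y · 1.1699

Percentage change = ((1 + 0.04)^4 − 1) × 100% ≈ 17.0%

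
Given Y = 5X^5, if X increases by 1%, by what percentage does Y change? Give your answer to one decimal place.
5.1%

For Y = 5X^5:
If X → X(1 + 0.01)
Then Y → Y · (1 + 0.01)^5
     ≈ Y · 1.0510

Percentage change = ((1 + 0.01)^5 − 1) × 100% ≈ 5.1%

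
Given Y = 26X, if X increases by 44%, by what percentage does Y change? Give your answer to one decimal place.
44.0%

For Y = 26X:
If X → X(1 + 0.44)
Then Y → Y · (1 + 0.44)^1
     = Y · 1.4400

Percentage change = ((1 + 0.44)^1 − 1) × 100% = 44.0%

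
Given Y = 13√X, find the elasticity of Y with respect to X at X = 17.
Elasticity = 1/2

Elasticity = (dY/dX) · (X/Y)

dY/dX = 13/(2·√X)
At X = 17: dY/dX = 13·√17/34, Y = 13·√17

Elasticity = (13·√17/34) · (17 / (13·√17)) = 1/2

Interpretation: for a small percentage change in X, the percentage change in Y is approximately 0.50 times as large.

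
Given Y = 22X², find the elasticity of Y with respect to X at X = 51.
Elasticity = 2

Elasticity = (dY/dX) · (X/Y)

dY/dX = 44·X
At X = 51: dY/dX = 2244, Y = 57222

Elasticity = 2244 · (51 / 57222) = 2

Interpretation: for a small percentage change in X, the percentage change in Y is approximately 2.00 times as large.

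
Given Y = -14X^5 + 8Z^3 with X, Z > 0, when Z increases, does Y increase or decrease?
Y increases

Taking the partial derivative:
∂Y/∂Z = 24Z^2

∂Y/∂Z = 24Z^2 > 0 (assuming positive values)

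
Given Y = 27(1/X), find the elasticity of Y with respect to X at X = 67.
Elasticity = -1

Elasticity = (dY/dX) · (X/Y)

dY/dX = -27/X²
At X = 67: dY/dX = -27/4489, Y = 27/67

Elasticity = (-27/4489) · (67 / (27/67)) = -1

Interpretation: for a small percentage change in X, the percentage change in Y is approximately -1.00 times as large.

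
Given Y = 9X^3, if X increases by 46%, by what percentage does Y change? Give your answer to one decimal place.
211.2%

For Y = 9X^3:
If X → X(1 + 0.46)
Then Y → Y · (1 + 0.46)^3
     ≈ Y · 3.1121

Percentage change = ((1 + 0.46)^3 − 1) × 100% ≈ 211.2%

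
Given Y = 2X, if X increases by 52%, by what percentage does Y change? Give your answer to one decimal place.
52.0%

For Y = 2X:
If X → X(1 + 0.52)
Then Y → Y · (1 + 0.52)^1
     = Y · 1.5200

Percentage change = ((1 + 0.52)^1 − 1) × 100% = 52.0%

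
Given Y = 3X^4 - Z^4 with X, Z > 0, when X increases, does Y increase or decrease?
Y increases

Taking the partial derivative:
∂Y/∂X = 12X^3

∂Y/∂X = 12X^3 > 0 (assuming positive values)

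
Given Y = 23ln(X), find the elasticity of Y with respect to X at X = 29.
Elasticity = 1/ln(29) ≈ 0.2970

Elasticity = (dY/dX) · (X/Y)

dY/dX = 23/X
At X = 29: dY/dX = 23/29, Y = 23·ln(29)

Elasticity = (23/29) · (29 / (23·ln(29))) = 1/ln(29) ≈ 0.2970

Interpretation: for a small percentage change in X, the percentage change in Y is approximately 0.30 times as large.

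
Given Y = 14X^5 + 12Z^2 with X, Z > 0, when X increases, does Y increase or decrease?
Y increases

Taking the partial derivative:
∂Y/∂X = 70X^4

∂Y/∂X = 70X^4 > 0 (assuming positive values)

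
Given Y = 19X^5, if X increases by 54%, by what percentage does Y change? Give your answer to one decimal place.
766.2%

For Y = 19X^5:
If X → X(1 + 0.54)
Then Y → Y · (1 + 0.54)^5
     ≈ Y · 8.6617

Percentage change = ((1 + 0.54)^5 − 1) × 100% ≈ 766.2%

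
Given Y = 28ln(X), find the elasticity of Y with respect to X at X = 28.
Elasticity = 1/ln(28) ≈ 0.3001

Elasticity = (dY/dX) · (X/Y)

dY/dX = 28/X
At X = 28: dY/dX = 1, Y = 28·ln(28)

Elasticity = 1 · (28 / (28·ln(28))) = 1/ln(28) ≈ 0.3001

Interpretation: for a small percentage change in X, the percentage change in Y is approximately 0.30 times as large.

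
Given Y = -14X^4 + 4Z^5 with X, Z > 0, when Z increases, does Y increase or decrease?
Y increases

Taking the partial derivative:
∂Y/∂Z = 20Z^4

∂Y/∂Z = 20Z^4 > 0 (assuming positive values)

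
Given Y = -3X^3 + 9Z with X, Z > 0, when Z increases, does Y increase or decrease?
Y increases

Taking the partial derivative:
∂Y/∂Z = 9

∂Y/∂Z = 9 > 0 (assuming positive values)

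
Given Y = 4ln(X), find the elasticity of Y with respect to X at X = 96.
Elasticity = 1/ln(96) ≈ 0.2191

Elasticity = (dY/dX) · (X/Y)

dY/dX = 4/X
At X = 96: dY/dX = 1/24, Y = 4·ln(96)

Elasticity = (1/24) · (96 / (4·ln(96))) = 1/ln(96) ≈ 0.2191

Interpretation: for a small percentage change in X, the percentage change in Y is approximately 0.22 times as large.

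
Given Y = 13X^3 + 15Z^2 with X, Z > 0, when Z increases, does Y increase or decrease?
Y increases

Taking the partial derivative:
∂Y/∂Z = 30Z

∂Y/∂Z = 30Z > 0 (assuming positive values)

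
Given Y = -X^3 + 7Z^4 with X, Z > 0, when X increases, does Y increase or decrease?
Y decreases

Taking the partial derivative:
∂Y/∂X = -3X^2

∂Y/∂X = -3X^2 < 0 (assuming positive values)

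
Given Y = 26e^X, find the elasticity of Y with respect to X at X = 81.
Elasticity = 81

Elasticity = (dY/dX) · (X/Y)

dY/dX = 26·e^X
At X = 81: dY/dX = 26·e^81, Y = 26·e^81

Elasticity = (26·e^81) · (81 / (26·e^81)) = 81

Interpretation: for a small percentage change in X, the percentage change in Y is approximately 81.00 times as large.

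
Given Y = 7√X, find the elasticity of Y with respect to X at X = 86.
Elasticity = 1/2

Elasticity = (dY/dX) · (X/Y)

dY/dX = 7/(2·√X)
At X = 86: dY/dX = 7·√86/172, Y = 7·√86

Elasticity = (7·√86/172) · (86 / (7·√86)) = 1/2

Interpretation: for a small percentage change in X, the percentage change in Y is approximately 0.50 times as large.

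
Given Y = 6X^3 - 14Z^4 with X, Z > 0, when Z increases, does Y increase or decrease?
Y decreases

Taking the partial derivative:
∂Y/∂Z = -56Z^3

∂Y/∂Z = -56Z^3 < 0 (assuming positive values)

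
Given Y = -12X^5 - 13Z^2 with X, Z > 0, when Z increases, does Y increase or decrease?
Y decreases

Taking the partial derivative:
∂Y/∂Z = -26Z

∂Y/∂Z = -26Z < 0 (assuming positive values)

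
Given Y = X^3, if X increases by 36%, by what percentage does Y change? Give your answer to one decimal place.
151.5%

For Y = X^3:
If X → X(1 + 0.36)
Then Y → Y · (1 + 0.36)^3
     ≈ Y · 2.5155

Percentage change = ((1 + 0.36)^3 − 1) × 100% ≈ 151.5%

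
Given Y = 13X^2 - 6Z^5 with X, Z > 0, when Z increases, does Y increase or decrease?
Y decreases

Taking the partial derivative:
∂Y/∂Z = -30Z^4

∂Y/∂Z = -30Z^4 < 0 (assuming positive values)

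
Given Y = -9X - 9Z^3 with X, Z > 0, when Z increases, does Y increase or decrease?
Y decreases

Taking the partial derivative:
∂Y/∂Z = -27Z^2

∂Y/∂Z = -27Z^2 < 0 (assuming positive values)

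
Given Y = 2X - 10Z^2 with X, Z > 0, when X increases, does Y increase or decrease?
Y increases

Taking the partial derivative:
∂Y/∂X = 2

∂Y/∂X = 2 > 0 (assuming positive values)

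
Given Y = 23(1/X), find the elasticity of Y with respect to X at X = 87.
Elasticity = -1

Elasticity = (dY/dX) · (X/Y)

dY/dX = -23/X²
At X = 87: dY/dX = -23/7569, Y = 23/87

Elasticity = (-23/7569) · (87 / (23/87)) = -1

Interpretation: for a small percentage change in X, the percentage change in Y is approximately -1.00 times as large.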